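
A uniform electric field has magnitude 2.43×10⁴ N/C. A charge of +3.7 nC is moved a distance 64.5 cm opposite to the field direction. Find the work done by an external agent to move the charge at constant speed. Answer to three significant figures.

5.80×10⁻⁵ J

The potential change for a displacement 64.5 cm opposite to the field direction is ΔV = +Ed = 1.57×10⁴ V.
W_ext = qΔV = 5.80×10⁻⁵ J.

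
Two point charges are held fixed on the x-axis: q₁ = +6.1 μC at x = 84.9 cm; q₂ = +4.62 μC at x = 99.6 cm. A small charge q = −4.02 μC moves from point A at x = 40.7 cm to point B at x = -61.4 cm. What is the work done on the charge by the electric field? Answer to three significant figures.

The work done by the electric force is W_field = −ΔU = −q(V_B − V_A) = q(V_A − V_B).
At A: distances to the source charges are 0.442 m, 0.589 m; V_A = Σ kqᵢ/rᵢ = 1.95×10⁵ V.
At B: distances to the source charges are 1.46 m, 1.61 m; V_B = Σ kqᵢ/rᵢ = 6.33×10⁴ V.
ΔV = V_B − V_A = -1.31×10⁵ V.
W_field = −qΔV = −(-4.02×10⁻⁶ C)(-1.31×10⁵ V) = -0.528 J.

-0.528 J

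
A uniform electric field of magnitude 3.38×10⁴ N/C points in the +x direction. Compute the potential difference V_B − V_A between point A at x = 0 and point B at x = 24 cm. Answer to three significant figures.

-8110 V

In a uniform field, potential decreases in the direction of E: V_B − V_A = −E·Δx.
V_B − V_A = −(3.38×10⁴ V/m)(0.240 m) = -8110 V.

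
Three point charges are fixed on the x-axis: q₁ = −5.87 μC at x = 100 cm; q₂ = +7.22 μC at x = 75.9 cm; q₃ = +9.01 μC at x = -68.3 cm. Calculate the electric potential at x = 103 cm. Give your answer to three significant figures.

The total potential is the scalar sum of each charge's contribution, V = Σ kqᵢ/rᵢ.
Distances from the field point to each charge: r₁ = 0.0300 m, r₂ = 0.271 m, r₃ = 1.71 m.
V = k[(-5.87×10⁻⁶)/(0.0300) + (7.22×10⁻⁶)/(0.271) + (9.01×10⁻⁶)/(1.71)] = -1.47×10⁶ V.

-1.47×10⁶ V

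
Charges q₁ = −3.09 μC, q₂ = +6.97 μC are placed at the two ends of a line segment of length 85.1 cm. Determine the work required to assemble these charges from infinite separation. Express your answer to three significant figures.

The assembly work is the sum of pairwise potential energies, U = Σ_{i<j} kqᵢqⱼ/rᵢⱼ.
The separation is r = 0.851 m.
U = (-0.228) = -0.228 J.

-0.228 J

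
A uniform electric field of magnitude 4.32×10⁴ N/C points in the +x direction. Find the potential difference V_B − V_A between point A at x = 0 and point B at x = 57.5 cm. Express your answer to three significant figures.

-2.48×10⁴ V

In a uniform field, potential decreases in the direction of E: V_B − V_A = −E·Δx.
V_B − V_A = −(4.32×10⁴ V/m)(0.575 m) = -2.48×10⁴ V.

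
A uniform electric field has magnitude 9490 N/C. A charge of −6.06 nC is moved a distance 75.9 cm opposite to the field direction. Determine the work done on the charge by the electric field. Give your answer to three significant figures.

The potential change for a displacement 75.9 cm opposite to the field direction is ΔV = +Ed = 7200 V.
W_field = −qΔV = 4.36×10⁻⁵ J.

4.36×10⁻⁵ J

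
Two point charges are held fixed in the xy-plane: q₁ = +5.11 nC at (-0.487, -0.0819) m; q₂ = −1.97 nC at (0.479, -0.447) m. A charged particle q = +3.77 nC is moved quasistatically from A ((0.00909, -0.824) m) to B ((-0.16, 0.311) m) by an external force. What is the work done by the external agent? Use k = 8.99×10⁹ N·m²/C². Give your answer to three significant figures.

For quasistatic motion the external work equals the change in potential energy: W_ext = qΔV = q(V_B − V_A).
At A: distances to the source charges are 0.893 m, 0.602 m; V_A = Σ kqᵢ/rᵢ = 22.1 V.
At B: distances to the source charges are 0.511 m, 0.991 m; V_B = Σ kqᵢ/rᵢ = 72.0 V.
ΔV = V_B − V_A = 49.9 V.
W_ext = qΔV = (3.77×10⁻⁹ C)(49.9 V) = 1.88×10⁻⁷ J.

1.88×10⁻⁷ J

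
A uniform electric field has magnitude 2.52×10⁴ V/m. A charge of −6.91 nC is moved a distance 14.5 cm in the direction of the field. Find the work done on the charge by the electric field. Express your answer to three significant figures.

-2.52×10⁻⁵ J

The potential change for a displacement 14.5 cm in the direction of the field is ΔV = −Ed = -3650 V.
W_field = −qΔV = -2.52×10⁻⁵ J.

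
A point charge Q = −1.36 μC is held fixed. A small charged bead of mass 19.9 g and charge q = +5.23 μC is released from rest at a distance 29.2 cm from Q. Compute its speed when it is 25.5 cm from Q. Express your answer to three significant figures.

Only the electrostatic force acts, so mechanical energy is conserved: ½mv² = U₁ − U₂ = kQq(1/r₁ − 1/r₂).
U₁ − U₂ = (8.99×10⁹ N·m²/C²)(-1.36×10⁻⁶ C)(5.23×10⁻⁶ C)(1/0.292 − 1/0.255) = 0.0318 J.
v = √(2·0.0318/0.0199) = 1.79 m/s.

1.79 m/s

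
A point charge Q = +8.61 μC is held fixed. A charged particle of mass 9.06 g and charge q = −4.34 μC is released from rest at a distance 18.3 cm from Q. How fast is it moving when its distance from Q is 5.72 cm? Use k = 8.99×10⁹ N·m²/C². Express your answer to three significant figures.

29.9 m/s

Only the electrostatic force acts, so mechanical energy is conserved: ½mv² = U₁ − U₂ = kQq(1/r₁ − 1/r₂).
U₁ − U₂ = (8.99×10⁹ N·m²/C²)(8.61×10⁻⁶ C)(-4.34×10⁻⁶ C)(1/0.183 − 1/0.0572) = 4.04 J.
v = √(2·4.04/9.06×10⁻³) = 29.9 m/s.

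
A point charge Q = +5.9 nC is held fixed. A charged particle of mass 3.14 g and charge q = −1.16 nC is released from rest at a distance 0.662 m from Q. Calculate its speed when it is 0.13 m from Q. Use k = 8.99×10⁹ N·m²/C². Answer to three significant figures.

0.0156 m/s

Only the electrostatic force acts, so mechanical energy is conserved: ½mv² = U₁ − U₂ = kQq(1/r₁ − 1/r₂).
U₁ − U₂ = (8.99×10⁹ N·m²/C²)(5.90×10⁻⁹ C)(-1.16×10⁻⁹ C)(1/0.662 − 1/0.130) = 3.80×10⁻⁷ J.
v = √(2·3.80×10⁻⁷/3.14×10⁻³) = 0.0156 m/s.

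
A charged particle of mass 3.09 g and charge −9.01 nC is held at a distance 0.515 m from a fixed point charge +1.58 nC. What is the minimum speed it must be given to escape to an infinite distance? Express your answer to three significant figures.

0.0127 m/s

To just escape, total mechanical energy must reach zero at infinity: ½mv²_min + U = 0, so ½mv²_min = −U = |kQq|/r.
|U| = |kQq|/r = (8.99×10⁹ N·m²/C²)(1.58×10⁻⁹)(9.01×10⁻⁹)/(0.515) = 2.49×10⁻⁷ J.
v_min = √(2|U|/m) = √(2·2.49×10⁻⁷/3.09×10⁻³) = 0.0127 m/s.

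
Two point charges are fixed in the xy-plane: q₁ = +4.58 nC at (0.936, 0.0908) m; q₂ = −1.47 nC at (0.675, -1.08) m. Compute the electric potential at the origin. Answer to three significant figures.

33.4 V

Electric potential is a scalar, so the contributions from each charge add algebraically: V = Σ kqᵢ/rᵢ.
Distances from the field point to each charge: r₁ = 0.940 m, r₂ = 1.27 m.
V = k[(4.58×10⁻⁹)/(0.940) + (-1.47×10⁻⁹)/(1.27)] = 33.4 V.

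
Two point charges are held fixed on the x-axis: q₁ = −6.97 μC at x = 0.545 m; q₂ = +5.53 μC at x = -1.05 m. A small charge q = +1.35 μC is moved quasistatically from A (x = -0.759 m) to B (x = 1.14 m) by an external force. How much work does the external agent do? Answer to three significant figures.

For quasistatic motion the external work equals the change in potential energy: W_ext = qΔV = q(V_B − V_A).
At A: distances to the source charges are 1.30 m, 0.291 m; V_A = Σ kqᵢ/rᵢ = 1.23×10⁵ V.
At B: distances to the source charges are 0.595 m, 2.19 m; V_B = Σ kqᵢ/rᵢ = -8.26×10⁴ V.
ΔV = V_B − V_A = -2.05×10⁵ V.
W_ext = qΔV = (1.35×10⁻⁶ C)(-2.05×10⁵ V) = -0.277 J.

-0.277 J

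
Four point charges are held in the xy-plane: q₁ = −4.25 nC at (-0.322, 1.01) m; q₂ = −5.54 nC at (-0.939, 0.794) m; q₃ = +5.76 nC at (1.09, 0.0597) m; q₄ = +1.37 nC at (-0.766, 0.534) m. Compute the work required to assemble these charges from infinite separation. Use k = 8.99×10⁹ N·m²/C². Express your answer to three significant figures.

The work to assemble the configuration equals its total potential energy, U = Σ kqᵢqⱼ/rᵢⱼ over all pairs.
Pair separations: r₁₂ = 0.654 m, r₁₃ = 1.70 m, r₁₄ = 0.651 m, r₂₃ = 2.16 m, r₂₄ = 0.312 m, r₃₄ = 1.92 m.
Summing all 6 pair terms gives U = -2.00×10⁻⁷ J.

-2.00×10⁻⁷ J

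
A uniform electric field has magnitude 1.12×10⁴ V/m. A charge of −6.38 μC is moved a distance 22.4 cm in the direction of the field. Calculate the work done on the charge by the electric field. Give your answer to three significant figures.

-0.0160 J

The potential change for a displacement 22.4 cm in the direction of the field is ΔV = −Ed = -2510 V.
W_field = −qΔV = -0.0160 J.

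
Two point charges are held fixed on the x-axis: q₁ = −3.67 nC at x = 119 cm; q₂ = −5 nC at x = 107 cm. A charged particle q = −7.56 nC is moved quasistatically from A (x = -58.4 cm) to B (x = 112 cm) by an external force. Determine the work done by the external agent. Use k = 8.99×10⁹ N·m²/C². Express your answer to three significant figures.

For quasistatic motion the external work equals the change in potential energy: W_ext = qΔV = q(V_B − V_A).
At A: distances to the source charges are 1.77 m, 1.65 m; V_A = Σ kqᵢ/rᵢ = -45.8 V.
At B: distances to the source charges are 0.0700 m, 0.0500 m; V_B = Σ kqᵢ/rᵢ = -1370 V.
ΔV = V_B − V_A = -1320 V.
W_ext = qΔV = (-7.56×10⁻⁹ C)(-1320 V) = 1.00×10⁻⁵ J.

1.00×10⁻⁵ J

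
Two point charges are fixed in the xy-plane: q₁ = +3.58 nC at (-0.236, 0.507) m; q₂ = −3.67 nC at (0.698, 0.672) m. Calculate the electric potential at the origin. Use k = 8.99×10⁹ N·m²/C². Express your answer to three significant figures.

23.5 V

Electric potential is a scalar, so the contributions from each charge add algebraically: V = Σ kqᵢ/rᵢ.
Distances from the field point to each charge: r₁ = 0.559 m, r₂ = 0.969 m.
V = k[(3.58×10⁻⁹)/(0.559) + (-3.67×10⁻⁹)/(0.969)] = 23.5 V.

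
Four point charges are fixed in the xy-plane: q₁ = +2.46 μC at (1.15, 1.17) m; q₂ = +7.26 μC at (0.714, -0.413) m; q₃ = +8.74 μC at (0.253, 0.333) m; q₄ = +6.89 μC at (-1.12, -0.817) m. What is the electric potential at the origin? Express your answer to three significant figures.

3.25×10⁵ V

The total potential is the scalar sum of each charge's contribution, V = Σ kqᵢ/rᵢ.
Distances from the field point to each charge: r₁ = 1.64 m, r₂ = 0.825 m, r₃ = 0.418 m, r₄ = 1.39 m.
V = k[(2.46×10⁻⁶)/(1.64) + (7.26×10⁻⁶)/(0.825) + (8.74×10⁻⁶)/(0.418) + (6.89×10⁻⁶)/(1.39)] = 3.25×10⁵ V.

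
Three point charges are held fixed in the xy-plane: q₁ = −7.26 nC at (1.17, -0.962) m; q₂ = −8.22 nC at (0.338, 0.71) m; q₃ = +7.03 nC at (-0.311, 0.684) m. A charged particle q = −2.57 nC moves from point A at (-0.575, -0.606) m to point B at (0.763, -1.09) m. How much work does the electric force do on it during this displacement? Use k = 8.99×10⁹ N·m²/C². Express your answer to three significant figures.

-3.28×10⁻⁷ J

The work done by the electric force is W_field = −ΔU = −q(V_B − V_A) = q(V_A − V_B).
At A: distances to the source charges are 1.78 m, 1.60 m, 1.32 m; V_A = Σ kqᵢ/rᵢ = -34.8 V.
At B: distances to the source charges are 0.427 m, 1.85 m, 2.07 m; V_B = Σ kqᵢ/rᵢ = -162 V.
ΔV = V_B − V_A = -128 V.
W_field = −qΔV = −(-2.57×10⁻⁹ C)(-128 V) = -3.28×10⁻⁷ J.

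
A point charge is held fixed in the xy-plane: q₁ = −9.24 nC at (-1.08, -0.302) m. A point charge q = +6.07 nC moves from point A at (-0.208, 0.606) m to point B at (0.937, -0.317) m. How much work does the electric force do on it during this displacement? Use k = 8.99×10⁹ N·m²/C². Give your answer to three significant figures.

The work done by the electric force is W_field = −ΔU = −q(V_B − V_A) = q(V_A − V_B).
At A: distance to the source charge is 1.26 m; V_A = kq₁/r = -66.0 V.
At B: distance to the source charge is 2.02 m; V_B = kq₁/r = -41.2 V.
ΔV = V_B − V_A = 24.8 V.
W_field = −qΔV = −(6.07×10⁻⁹ C)(24.8 V) = -1.51×10⁻⁷ J.

-1.51×10⁻⁷ J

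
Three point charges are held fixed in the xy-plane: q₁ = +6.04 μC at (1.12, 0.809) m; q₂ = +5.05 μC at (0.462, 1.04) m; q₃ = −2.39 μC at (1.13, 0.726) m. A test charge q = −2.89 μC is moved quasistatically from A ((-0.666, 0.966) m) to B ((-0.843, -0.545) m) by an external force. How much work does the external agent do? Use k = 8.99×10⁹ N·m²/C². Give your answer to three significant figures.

For quasistatic motion the external work equals the change in potential energy: W_ext = qΔV = q(V_B − V_A).
At A: distances to the source charges are 1.79 m, 1.13 m, 1.81 m; V_A = Σ kqᵢ/rᵢ = 5.86×10⁴ V.
At B: distances to the source charges are 2.38 m, 2.05 m, 2.35 m; V_B = Σ kqᵢ/rᵢ = 3.57×10⁴ V.
ΔV = V_B − V_A = -2.29×10⁴ V.
W_ext = qΔV = (-2.89×10⁻⁶ C)(-2.29×10⁴ V) = 0.0661 J.

0.0661 J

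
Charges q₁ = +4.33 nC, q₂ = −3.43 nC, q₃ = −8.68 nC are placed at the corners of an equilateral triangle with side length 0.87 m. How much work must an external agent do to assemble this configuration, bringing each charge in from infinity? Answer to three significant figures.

-2.34×10⁻⁷ J

The work to assemble the configuration equals its total potential energy, U = Σ kqᵢqⱼ/rᵢⱼ over all pairs.
All three pair separations equal the side length, 0.870 m.
U = (-1.53×10⁻⁷) + (-3.88×10⁻⁷) + (3.08×10⁻⁷) = -2.34×10⁻⁷ J.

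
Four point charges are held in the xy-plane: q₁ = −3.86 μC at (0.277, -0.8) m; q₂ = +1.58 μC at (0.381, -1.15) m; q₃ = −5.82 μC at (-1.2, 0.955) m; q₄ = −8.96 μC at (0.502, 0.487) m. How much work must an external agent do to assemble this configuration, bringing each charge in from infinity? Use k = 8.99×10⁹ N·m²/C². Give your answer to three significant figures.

0.333 J

The assembly work is the sum of pairwise potential energies, U = Σ_{i<j} kqᵢqⱼ/rᵢⱼ.
Pair separations: r₁₂ = 0.365 m, r₁₃ = 2.29 m, r₁₄ = 1.31 m, r₂₃ = 2.63 m, r₂₄ = 1.64 m, r₃₄ = 1.77 m.
Summing all 6 pair terms gives U = 0.333 J.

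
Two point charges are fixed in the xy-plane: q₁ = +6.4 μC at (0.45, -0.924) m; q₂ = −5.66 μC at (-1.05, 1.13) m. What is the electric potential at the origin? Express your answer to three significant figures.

Electric potential is a scalar, so the contributions from each charge add algebraically: V = Σ kqᵢ/rᵢ.
Distances from the field point to each charge: r₁ = 1.03 m, r₂ = 1.54 m.
V = k[(6.40×10⁻⁶)/(1.03) + (-5.66×10⁻⁶)/(1.54)] = 2.30×10⁴ V.

2.30×10⁴ V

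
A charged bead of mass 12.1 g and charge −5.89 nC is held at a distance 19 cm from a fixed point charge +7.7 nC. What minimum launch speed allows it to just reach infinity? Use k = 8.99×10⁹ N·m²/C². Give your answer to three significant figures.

To just escape, total mechanical energy must reach zero at infinity: ½mv²_min + U = 0, so ½mv²_min = −U = |kQq|/r.
|U| = |kQq|/r = (8.99×10⁹ N·m²/C²)(7.70×10⁻⁹)(5.89×10⁻⁹)/(0.190) = 2.15×10⁻⁶ J.
v_min = √(2|U|/m) = √(2·2.15×10⁻⁶/0.0121) = 0.0188 m/s.

0.0188 m/s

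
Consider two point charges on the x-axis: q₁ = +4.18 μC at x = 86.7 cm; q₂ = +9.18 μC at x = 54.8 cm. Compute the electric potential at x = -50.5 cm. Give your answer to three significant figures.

The total potential is the scalar sum of each charge's contribution, V = Σ kqᵢ/rᵢ.
Distances from the field point to each charge: r₁ = 1.37 m, r₂ = 1.05 m.
V = k[(4.18×10⁻⁶)/(1.37) + (9.18×10⁻⁶)/(1.05)] = 1.06×10⁵ V.

1.06×10⁵ V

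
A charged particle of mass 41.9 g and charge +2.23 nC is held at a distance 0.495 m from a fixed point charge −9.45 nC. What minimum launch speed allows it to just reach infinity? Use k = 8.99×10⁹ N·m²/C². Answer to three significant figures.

4.27×10⁻³ m/s

To just escape, total mechanical energy must reach zero at infinity: ½mv²_min + U = 0, so ½mv²_min = −U = |kQq|/r.
|U| = |kQq|/r = (8.99×10⁹ N·m²/C²)(9.45×10⁻⁹)(2.23×10⁻⁹)/(0.495) = 3.83×10⁻⁷ J.
v_min = √(2|U|/m) = √(2·3.83×10⁻⁷/0.0419) = 4.27×10⁻³ m/s.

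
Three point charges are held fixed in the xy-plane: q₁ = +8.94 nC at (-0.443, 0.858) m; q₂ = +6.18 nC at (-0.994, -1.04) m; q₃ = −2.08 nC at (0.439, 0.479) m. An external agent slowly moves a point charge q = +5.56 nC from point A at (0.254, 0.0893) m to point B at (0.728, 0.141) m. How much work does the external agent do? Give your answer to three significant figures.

For quasistatic motion the external work equals the change in potential energy: W_ext = qΔV = q(V_B − V_A).
At A: distances to the source charges are 1.04 m, 1.68 m, 0.431 m; V_A = Σ kqᵢ/rᵢ = 67.1 V.
At B: distances to the source charges are 1.37 m, 2.09 m, 0.445 m; V_B = Σ kqᵢ/rᵢ = 43.1 V.
ΔV = V_B − V_A = -24.0 V.
W_ext = qΔV = (5.56×10⁻⁹ C)(-24.0 V) = -1.34×10⁻⁷ J.

-1.34×10⁻⁷ J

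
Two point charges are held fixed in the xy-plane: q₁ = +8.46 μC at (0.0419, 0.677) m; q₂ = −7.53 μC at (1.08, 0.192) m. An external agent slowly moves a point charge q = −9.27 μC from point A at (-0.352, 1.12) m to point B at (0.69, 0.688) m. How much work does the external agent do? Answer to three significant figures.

For quasistatic motion the external work equals the change in potential energy: W_ext = qΔV = q(V_B − V_A).
At A: distances to the source charges are 0.593 m, 1.71 m; V_A = Σ kqᵢ/rᵢ = 8.86×10⁴ V.
At B: distances to the source charges are 0.648 m, 0.631 m; V_B = Σ kqᵢ/rᵢ = 1.00×10⁴ V.
ΔV = V_B − V_A = -7.86×10⁴ V.
W_ext = qΔV = (-9.27×10⁻⁶ C)(-7.86×10⁴ V) = 0.728 J.

0.728 J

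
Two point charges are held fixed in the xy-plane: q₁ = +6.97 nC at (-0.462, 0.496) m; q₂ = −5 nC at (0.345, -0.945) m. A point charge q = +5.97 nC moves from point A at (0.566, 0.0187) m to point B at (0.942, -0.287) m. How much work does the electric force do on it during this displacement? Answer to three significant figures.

1.28×10⁻⁷ J

The work done by the electric force is W_field = −ΔU = −q(V_B − V_A) = q(V_A − V_B).
At A: distances to the source charges are 1.13 m, 0.989 m; V_A = Σ kqᵢ/rᵢ = 9.82 V.
At B: distances to the source charges are 1.61 m, 0.888 m; V_B = Σ kqᵢ/rᵢ = -11.6 V.
ΔV = V_B − V_A = -21.4 V.
W_field = −qΔV = −(5.97×10⁻⁹ C)(-21.4 V) = 1.28×10⁻⁷ J.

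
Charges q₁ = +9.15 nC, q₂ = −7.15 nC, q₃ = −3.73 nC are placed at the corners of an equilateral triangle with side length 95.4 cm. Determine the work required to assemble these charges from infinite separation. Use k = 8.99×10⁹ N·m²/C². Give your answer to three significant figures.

The assembly work is the sum of pairwise potential energies, U = Σ_{i<j} kqᵢqⱼ/rᵢⱼ.
All three pair separations equal the side length, 0.954 m.
U = (-6.17×10⁻⁷) + (-3.22×10⁻⁷) + (2.51×10⁻⁷) = -6.87×10⁻⁷ J.

-6.87×10⁻⁷ J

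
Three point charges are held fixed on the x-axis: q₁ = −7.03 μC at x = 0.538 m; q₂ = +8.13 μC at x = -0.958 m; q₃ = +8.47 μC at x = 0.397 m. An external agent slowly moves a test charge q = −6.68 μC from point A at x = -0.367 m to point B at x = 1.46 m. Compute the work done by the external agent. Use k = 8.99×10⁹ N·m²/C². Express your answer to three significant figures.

0.803 J

For quasistatic motion the external work equals the change in potential energy: W_ext = qΔV = q(V_B − V_A).
At A: distances to the source charges are 0.905 m, 0.591 m, 0.764 m; V_A = Σ kqᵢ/rᵢ = 1.54×10⁵ V.
At B: distances to the source charges are 0.922 m, 2.42 m, 1.06 m; V_B = Σ kqᵢ/rᵢ = 3.33×10⁴ V.
ΔV = V_B − V_A = -1.20×10⁵ V.
W_ext = qΔV = (-6.68×10⁻⁶ C)(-1.20×10⁵ V) = 0.803 J.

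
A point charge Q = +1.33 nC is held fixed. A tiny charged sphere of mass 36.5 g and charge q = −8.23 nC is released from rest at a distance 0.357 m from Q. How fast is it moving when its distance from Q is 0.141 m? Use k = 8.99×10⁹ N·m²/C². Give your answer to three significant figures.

4.81×10⁻³ m/s

Only the electrostatic force acts, so mechanical energy is conserved: ½mv² = U₁ − U₂ = kQq(1/r₁ − 1/r₂).
U₁ − U₂ = (8.99×10⁹ N·m²/C²)(1.33×10⁻⁹ C)(-8.23×10⁻⁹ C)(1/0.357 − 1/0.141) = 4.22×10⁻⁷ J.
v = √(2·4.22×10⁻⁷/0.0365) = 4.81×10⁻³ m/s.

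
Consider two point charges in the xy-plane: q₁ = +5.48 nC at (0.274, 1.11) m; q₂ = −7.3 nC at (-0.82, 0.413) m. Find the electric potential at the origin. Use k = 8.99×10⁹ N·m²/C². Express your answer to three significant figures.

-28.4 V

The total potential is the scalar sum of each charge's contribution, V = Σ kqᵢ/rᵢ.
Distances from the field point to each charge: r₁ = 1.14 m, r₂ = 0.918 m.
V = k[(5.48×10⁻⁹)/(1.14) + (-7.30×10⁻⁹)/(0.918)] = -28.4 V.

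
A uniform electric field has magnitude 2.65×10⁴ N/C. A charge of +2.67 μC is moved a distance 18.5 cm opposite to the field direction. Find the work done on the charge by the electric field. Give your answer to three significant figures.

-0.0131 J

The potential change for a displacement 18.5 cm opposite to the field direction is ΔV = +Ed = 4900 V.
W_field = −qΔV = -0.0131 J.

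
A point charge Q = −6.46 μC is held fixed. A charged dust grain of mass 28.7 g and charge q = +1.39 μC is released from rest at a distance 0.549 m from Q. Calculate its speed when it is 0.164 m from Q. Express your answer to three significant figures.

Only the electrostatic force acts, so mechanical energy is conserved: ½mv² = U₁ − U₂ = kQq(1/r₁ − 1/r₂).
U₁ − U₂ = (8.99×10⁹ N·m²/C²)(-6.46×10⁻⁶ C)(1.39×10⁻⁶ C)(1/0.549 − 1/0.164) = 0.345 J.
v = √(2·0.345/0.0287) = 4.90 m/s.

4.90 m/s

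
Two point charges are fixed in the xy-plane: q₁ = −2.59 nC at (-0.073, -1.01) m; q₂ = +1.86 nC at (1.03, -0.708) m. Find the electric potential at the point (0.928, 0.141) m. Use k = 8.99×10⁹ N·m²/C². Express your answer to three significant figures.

Electric potential is a scalar, so the contributions from each charge add algebraically: V = Σ kqᵢ/rᵢ.
Distances from the field point to each charge: r₁ = 1.53 m, r₂ = 0.855 m.
V = k[(-2.59×10⁻⁹)/(1.53) + (1.86×10⁻⁹)/(0.855)] = 4.29 V.

4.29 V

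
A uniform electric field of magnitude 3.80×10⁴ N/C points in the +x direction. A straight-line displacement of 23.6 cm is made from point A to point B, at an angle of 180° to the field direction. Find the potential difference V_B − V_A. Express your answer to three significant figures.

Only the component of displacement along E changes the potential: ΔV = −E·d·cosθ.
ΔV = −(3.80×10⁴ V/m)(0.236 m)cos180° = 8970 V.

8970 V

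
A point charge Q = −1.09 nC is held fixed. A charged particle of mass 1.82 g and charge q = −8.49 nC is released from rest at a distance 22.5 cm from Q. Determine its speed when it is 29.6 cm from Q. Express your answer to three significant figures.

Only the electrostatic force acts, so mechanical energy is conserved: ½mv² = U₁ − U₂ = kQq(1/r₁ − 1/r₂).
U₁ − U₂ = (8.99×10⁹ N·m²/C²)(-1.09×10⁻⁹ C)(-8.49×10⁻⁹ C)(1/0.225 − 1/0.296) = 8.87×10⁻⁸ J.
v = √(2·8.87×10⁻⁸/1.82×10⁻³) = 9.87×10⁻³ m/s.

9.87×10⁻³ m/s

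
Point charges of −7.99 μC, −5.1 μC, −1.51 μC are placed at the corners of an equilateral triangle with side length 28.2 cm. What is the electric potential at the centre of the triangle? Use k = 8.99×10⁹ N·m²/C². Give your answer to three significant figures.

The total potential is the scalar sum of each charge's contribution, V = Σ kqᵢ/rᵢ.
The distance from each vertex to the centroid is a/√3 = 0.163 m.
V = k[(-7.99×10⁻⁶)/(0.163) + (-5.10×10⁻⁶)/(0.163) + (-1.51×10⁻⁶)/(0.163)] = -8.06×10⁵ V.

-8.06×10⁵ V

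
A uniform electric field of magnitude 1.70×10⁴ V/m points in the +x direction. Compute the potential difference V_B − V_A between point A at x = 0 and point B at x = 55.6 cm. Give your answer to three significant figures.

-9450 V

In a uniform field, potential decreases in the direction of E: V_B − V_A = −E·Δx.
V_B − V_A = −(1.70×10⁴ V/m)(0.556 m) = -9450 V.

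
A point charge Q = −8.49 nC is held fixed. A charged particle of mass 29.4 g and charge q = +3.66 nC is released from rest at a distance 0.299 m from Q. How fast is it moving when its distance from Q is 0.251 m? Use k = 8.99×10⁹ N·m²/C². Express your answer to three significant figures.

Only the electrostatic force acts, so mechanical energy is conserved: ½mv² = U₁ − U₂ = kQq(1/r₁ − 1/r₂).
U₁ − U₂ = (8.99×10⁹ N·m²/C²)(-8.49×10⁻⁹ C)(3.66×10⁻⁹ C)(1/0.299 − 1/0.251) = 1.79×10⁻⁷ J.
v = √(2·1.79×10⁻⁷/0.0294) = 3.49×10⁻³ m/s.

3.49×10⁻³ m/s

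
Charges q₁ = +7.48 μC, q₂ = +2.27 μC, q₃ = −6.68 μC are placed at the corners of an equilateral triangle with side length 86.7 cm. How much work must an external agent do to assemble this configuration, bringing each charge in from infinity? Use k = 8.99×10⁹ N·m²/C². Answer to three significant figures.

-0.499 J

The work to assemble the configuration equals its total potential energy, U = Σ kqᵢqⱼ/rᵢⱼ over all pairs.
All three pair separations equal the side length, 0.867 m.
U = (0.176) + (-0.518) + (-0.157) = -0.499 J.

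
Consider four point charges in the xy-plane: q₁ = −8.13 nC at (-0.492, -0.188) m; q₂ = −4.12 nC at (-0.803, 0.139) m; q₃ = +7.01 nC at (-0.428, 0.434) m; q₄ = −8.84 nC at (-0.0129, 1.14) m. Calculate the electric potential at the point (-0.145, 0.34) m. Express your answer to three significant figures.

The total potential is the scalar sum of each charge's contribution, V = Σ kqᵢ/rᵢ.
Distances from the field point to each charge: r₁ = 0.632 m, r₂ = 0.688 m, r₃ = 0.298 m, r₄ = 0.811 m.
V = k[(-8.13×10⁻⁹)/(0.632) + (-4.12×10⁻⁹)/(0.688) + (7.01×10⁻⁹)/(0.298) + (-8.84×10⁻⁹)/(0.811)] = -56.2 V.

-56.2 V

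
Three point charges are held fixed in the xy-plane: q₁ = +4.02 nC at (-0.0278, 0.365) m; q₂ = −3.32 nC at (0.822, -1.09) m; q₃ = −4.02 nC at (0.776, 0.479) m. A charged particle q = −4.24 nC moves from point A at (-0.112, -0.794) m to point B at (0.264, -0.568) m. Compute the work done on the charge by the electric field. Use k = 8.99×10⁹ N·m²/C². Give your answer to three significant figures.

-4.43×10⁻⁸ J

The work done by the electric force is W_field = −ΔU = −q(V_B − V_A) = q(V_A − V_B).
At A: distances to the source charges are 1.16 m, 0.980 m, 1.55 m; V_A = Σ kqᵢ/rᵢ = -22.6 V.
At B: distances to the source charges are 0.978 m, 0.764 m, 1.17 m; V_B = Σ kqᵢ/rᵢ = -33.1 V.
ΔV = V_B − V_A = -10.5 V.
W_field = −qΔV = −(-4.24×10⁻⁹ C)(-10.5 V) = -4.43×10⁻⁸ J.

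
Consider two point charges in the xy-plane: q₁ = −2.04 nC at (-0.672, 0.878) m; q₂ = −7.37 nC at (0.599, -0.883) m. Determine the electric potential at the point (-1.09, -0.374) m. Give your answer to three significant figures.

Electric potential is a scalar, so the contributions from each charge add algebraically: V = Σ kqᵢ/rᵢ.
Distances from the field point to each charge: r₁ = 1.32 m, r₂ = 1.76 m.
V = k[(-2.04×10⁻⁹)/(1.32) + (-7.37×10⁻⁹)/(1.76)] = -51.5 V.

-51.5 V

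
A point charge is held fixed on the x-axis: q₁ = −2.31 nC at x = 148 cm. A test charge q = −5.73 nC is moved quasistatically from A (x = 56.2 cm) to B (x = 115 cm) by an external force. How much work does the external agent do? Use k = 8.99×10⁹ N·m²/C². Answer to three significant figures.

For quasistatic motion the external work equals the change in potential energy: W_ext = qΔV = q(V_B − V_A).
At A: distance to the source charge is 0.918 m; V_A = kq₁/r = -22.6 V.
At B: distance to the source charge is 0.330 m; V_B = kq₁/r = -62.9 V.
ΔV = V_B − V_A = -40.3 V.
W_ext = qΔV = (-5.73×10⁻⁹ C)(-40.3 V) = 2.31×10⁻⁷ J.

2.31×10⁻⁷ J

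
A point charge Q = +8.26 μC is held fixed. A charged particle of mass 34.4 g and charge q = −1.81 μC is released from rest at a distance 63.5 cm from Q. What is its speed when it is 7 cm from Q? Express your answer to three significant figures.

Only the electrostatic force acts, so mechanical energy is conserved: ½mv² = U₁ − U₂ = kQq(1/r₁ − 1/r₂).
U₁ − U₂ = (8.99×10⁹ N·m²/C²)(8.26×10⁻⁶ C)(-1.81×10⁻⁶ C)(1/0.635 − 1/0.0700) = 1.71 J.
v = √(2·1.71/0.0344) = 9.97 m/s.

9.97 m/s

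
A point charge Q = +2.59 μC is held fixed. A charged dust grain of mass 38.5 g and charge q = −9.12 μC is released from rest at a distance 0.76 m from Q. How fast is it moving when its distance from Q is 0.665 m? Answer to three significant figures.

Only the electrostatic force acts, so mechanical energy is conserved: ½mv² = U₁ − U₂ = kQq(1/r₁ − 1/r₂).
U₁ − U₂ = (8.99×10⁹ N·m²/C²)(2.59×10⁻⁶ C)(-9.12×10⁻⁶ C)(1/0.760 − 1/0.665) = 0.0399 J.
v = √(2·0.0399/0.0385) = 1.44 m/s.

1.44 m/s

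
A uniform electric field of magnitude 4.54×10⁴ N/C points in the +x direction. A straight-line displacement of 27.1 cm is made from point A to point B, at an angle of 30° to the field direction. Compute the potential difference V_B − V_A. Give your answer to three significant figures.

Only the component of displacement along E changes the potential: ΔV = −E·d·cosθ.
ΔV = −(4.54×10⁴ V/m)(0.271 m)cos30° = -1.07×10⁴ V.

-1.07×10⁴ V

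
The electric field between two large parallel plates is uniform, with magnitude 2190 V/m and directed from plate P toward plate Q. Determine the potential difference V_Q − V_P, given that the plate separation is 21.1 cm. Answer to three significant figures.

In a uniform field, potential decreases in the direction of E: ΔV = −E·d for a displacement d parallel to E.
Going from P to Q is a displacement of 21.1 cm along the field, so V_Q − V_P = −Ed = -462 V.

-462 V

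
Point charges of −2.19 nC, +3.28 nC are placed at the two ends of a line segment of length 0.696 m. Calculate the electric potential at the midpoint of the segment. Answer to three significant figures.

28.2 V

The total potential is the scalar sum of each charge's contribution, V = Σ kqᵢ/rᵢ.
Each charge is 0.348 m from the midpoint.
V = k[(-2.19×10⁻⁹)/(0.348) + (3.28×10⁻⁹)/(0.348)] = 28.2 V.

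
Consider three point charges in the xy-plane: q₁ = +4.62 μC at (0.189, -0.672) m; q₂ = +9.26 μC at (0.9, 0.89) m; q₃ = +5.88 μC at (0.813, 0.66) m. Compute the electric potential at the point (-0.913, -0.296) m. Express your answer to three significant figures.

1.01×10⁵ V

The total potential is the scalar sum of each charge's contribution, V = Σ kqᵢ/rᵢ.
Distances from the field point to each charge: r₁ = 1.16 m, r₂ = 2.17 m, r₃ = 1.97 m.
V = k[(4.62×10⁻⁶)/(1.16) + (9.26×10⁻⁶)/(2.17) + (5.88×10⁻⁶)/(1.97)] = 1.01×10⁵ V.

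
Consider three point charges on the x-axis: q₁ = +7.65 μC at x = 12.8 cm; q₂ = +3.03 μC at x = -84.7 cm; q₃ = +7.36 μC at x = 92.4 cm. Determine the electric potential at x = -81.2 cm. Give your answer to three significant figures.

Electric potential is a scalar, so the contributions from each charge add algebraically: V = Σ kqᵢ/rᵢ.
Distances from the field point to each charge: r₁ = 0.940 m, r₂ = 0.0350 m, r₃ = 1.74 m.
V = k[(7.65×10⁻⁶)/(0.940) + (3.03×10⁻⁶)/(0.0350) + (7.36×10⁻⁶)/(1.74)] = 8.90×10⁵ V.

8.90×10⁵ V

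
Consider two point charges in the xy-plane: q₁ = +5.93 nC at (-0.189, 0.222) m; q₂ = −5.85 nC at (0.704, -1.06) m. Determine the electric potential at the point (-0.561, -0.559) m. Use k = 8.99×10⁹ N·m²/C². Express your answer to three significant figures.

Electric potential is a scalar, so the contributions from each charge add algebraically: V = Σ kqᵢ/rᵢ.
Distances from the field point to each charge: r₁ = 0.865 m, r₂ = 1.36 m.
V = k[(5.93×10⁻⁹)/(0.865) + (-5.85×10⁻⁹)/(1.36)] = 23.0 V.

23.0 V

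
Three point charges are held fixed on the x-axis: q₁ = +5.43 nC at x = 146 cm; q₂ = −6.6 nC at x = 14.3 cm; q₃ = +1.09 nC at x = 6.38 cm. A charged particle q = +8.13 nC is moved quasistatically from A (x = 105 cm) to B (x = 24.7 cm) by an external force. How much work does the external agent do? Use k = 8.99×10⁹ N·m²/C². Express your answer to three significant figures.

-4.39×10⁻⁶ J

For quasistatic motion the external work equals the change in potential energy: W_ext = qΔV = q(V_B − V_A).
At A: distances to the source charges are 0.410 m, 0.907 m, 0.986 m; V_A = Σ kqᵢ/rᵢ = 63.6 V.
At B: distances to the source charges are 1.21 m, 0.104 m, 0.183 m; V_B = Σ kqᵢ/rᵢ = -477 V.
ΔV = V_B − V_A = -540 V.
W_ext = qΔV = (8.13×10⁻⁹ C)(-540 V) = -4.39×10⁻⁶ J.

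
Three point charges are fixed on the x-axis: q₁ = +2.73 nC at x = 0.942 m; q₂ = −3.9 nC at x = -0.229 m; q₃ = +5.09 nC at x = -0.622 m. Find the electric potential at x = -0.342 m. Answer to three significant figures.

-128 V

The total potential is the scalar sum of each charge's contribution, V = Σ kqᵢ/rᵢ.
Distances from the field point to each charge: r₁ = 1.28 m, r₂ = 0.113 m, r₃ = 0.280 m.
V = k[(2.73×10⁻⁹)/(1.28) + (-3.90×10⁻⁹)/(0.113) + (5.09×10⁻⁹)/(0.280)] = -128 V.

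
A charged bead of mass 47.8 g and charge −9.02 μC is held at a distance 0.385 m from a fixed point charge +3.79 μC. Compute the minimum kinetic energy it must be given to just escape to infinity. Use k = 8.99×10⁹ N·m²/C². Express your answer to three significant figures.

To just escape, total mechanical energy must reach zero at infinity: ½mv²_min + U = 0, so ½mv²_min = −U = |kQq|/r.
|U| = |kQq|/r = (8.99×10⁹ N·m²/C²)(3.79×10⁻⁶)(9.02×10⁻⁶)/(0.385) = 0.798 J.

0.798 J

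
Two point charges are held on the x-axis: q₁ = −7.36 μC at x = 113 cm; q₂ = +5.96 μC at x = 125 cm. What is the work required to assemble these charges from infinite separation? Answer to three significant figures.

The work to assemble the configuration equals its total potential energy, U = Σ kqᵢqⱼ/rᵢⱼ over all pairs.
Pair separations: r₁₂ = 0.120 m.
U = (-3.29) = -3.29 J.

-3.29 J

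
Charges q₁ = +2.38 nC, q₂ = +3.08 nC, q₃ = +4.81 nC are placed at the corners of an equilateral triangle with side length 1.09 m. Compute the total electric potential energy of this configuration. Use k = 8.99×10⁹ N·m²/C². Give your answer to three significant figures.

2.77×10⁻⁷ J

The work to assemble the configuration equals its total potential energy, U = Σ kqᵢqⱼ/rᵢⱼ over all pairs.
All three pair separations equal the side length, 1.09 m.
U = (6.05×10⁻⁸) + (9.44×10⁻⁸) + (1.22×10⁻⁷) = 2.77×10⁻⁷ J.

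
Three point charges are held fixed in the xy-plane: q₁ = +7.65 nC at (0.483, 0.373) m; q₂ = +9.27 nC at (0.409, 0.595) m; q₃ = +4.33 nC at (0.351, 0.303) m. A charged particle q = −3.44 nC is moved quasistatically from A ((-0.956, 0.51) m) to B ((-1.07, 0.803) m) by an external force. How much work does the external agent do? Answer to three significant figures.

For quasistatic motion the external work equals the change in potential energy: W_ext = qΔV = q(V_B − V_A).
At A: distances to the source charges are 1.45 m, 1.37 m, 1.32 m; V_A = Σ kqᵢ/rᵢ = 138 V.
At B: distances to the source charges are 1.61 m, 1.49 m, 1.51 m; V_B = Σ kqᵢ/rᵢ = 124 V.
ΔV = V_B − V_A = -13.6 V.
W_ext = qΔV = (-3.44×10⁻⁹ C)(-13.6 V) = 4.68×10⁻⁸ J.

4.68×10⁻⁸ J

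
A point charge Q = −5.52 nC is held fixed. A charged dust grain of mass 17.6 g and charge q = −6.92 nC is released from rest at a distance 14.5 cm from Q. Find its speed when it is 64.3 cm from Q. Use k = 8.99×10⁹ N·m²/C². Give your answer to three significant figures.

0.0144 m/s

Only the electrostatic force acts, so mechanical energy is conserved: ½mv² = U₁ − U₂ = kQq(1/r₁ − 1/r₂).
U₁ − U₂ = (8.99×10⁹ N·m²/C²)(-5.52×10⁻⁹ C)(-6.92×10⁻⁹ C)(1/0.145 − 1/0.643) = 1.83×10⁻⁶ J.
v = √(2·1.83×10⁻⁶/0.0176) = 0.0144 m/s.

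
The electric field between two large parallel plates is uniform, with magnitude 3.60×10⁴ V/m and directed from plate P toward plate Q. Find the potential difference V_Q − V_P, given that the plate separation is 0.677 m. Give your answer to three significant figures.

In a uniform field, potential decreases in the direction of E: ΔV = −E·d for a displacement d parallel to E.
Going from P to Q is a displacement of 0.677 m along the field, so V_Q − V_P = −Ed = -2.44×10⁴ V.

-2.44×10⁴ V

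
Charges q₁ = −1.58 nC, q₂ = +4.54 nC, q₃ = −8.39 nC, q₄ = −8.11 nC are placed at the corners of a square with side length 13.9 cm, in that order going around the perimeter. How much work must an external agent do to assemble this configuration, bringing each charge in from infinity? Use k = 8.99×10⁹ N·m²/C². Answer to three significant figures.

1.22×10⁻⁶ J

The assembly work is the sum of pairwise potential energies, U = Σ_{i<j} kqᵢqⱼ/rᵢⱼ.
The four side pairs have separation 0.139 m and the two diagonal pairs 0.197 m.
Summing all 6 pair terms gives U = 1.22×10⁻⁶ J.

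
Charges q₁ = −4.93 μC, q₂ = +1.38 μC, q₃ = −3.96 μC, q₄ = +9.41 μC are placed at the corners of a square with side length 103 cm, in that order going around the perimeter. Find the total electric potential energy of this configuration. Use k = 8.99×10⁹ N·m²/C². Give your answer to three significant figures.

The assembly work is the sum of pairwise potential energies, U = Σ_{i<j} kqᵢqⱼ/rᵢⱼ.
The four side pairs have separation 1.03 m and the two diagonal pairs 1.46 m.
Summing all 6 pair terms gives U = -0.637 J.

-0.637 J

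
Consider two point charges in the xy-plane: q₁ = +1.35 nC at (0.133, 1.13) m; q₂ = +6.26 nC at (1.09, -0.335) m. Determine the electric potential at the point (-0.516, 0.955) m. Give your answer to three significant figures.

45.4 V

Electric potential is a scalar, so the contributions from each charge add algebraically: V = Σ kqᵢ/rᵢ.
Distances from the field point to each charge: r₁ = 0.672 m, r₂ = 2.06 m.
V = k[(1.35×10⁻⁹)/(0.672) + (6.26×10⁻⁹)/(2.06)] = 45.4 V.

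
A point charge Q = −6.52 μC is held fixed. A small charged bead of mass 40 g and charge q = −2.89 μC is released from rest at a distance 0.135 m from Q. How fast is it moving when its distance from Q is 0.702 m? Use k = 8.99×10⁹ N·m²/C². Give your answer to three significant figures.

Only the electrostatic force acts, so mechanical energy is conserved: ½mv² = U₁ − U₂ = kQq(1/r₁ − 1/r₂).
U₁ − U₂ = (8.99×10⁹ N·m²/C²)(-6.52×10⁻⁶ C)(-2.89×10⁻⁶ C)(1/0.135 − 1/0.702) = 1.01 J.
v = √(2·1.01/0.0400) = 7.12 m/s.

7.12 m/s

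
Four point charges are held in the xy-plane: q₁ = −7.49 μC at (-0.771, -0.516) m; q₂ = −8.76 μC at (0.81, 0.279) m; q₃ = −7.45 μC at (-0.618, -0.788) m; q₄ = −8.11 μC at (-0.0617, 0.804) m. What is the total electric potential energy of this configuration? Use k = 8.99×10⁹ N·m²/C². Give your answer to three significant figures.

3.58 J

The assembly work is the sum of pairwise potential energies, U = Σ_{i<j} kqᵢqⱼ/rᵢⱼ.
Pair separations: r₁₂ = 1.77 m, r₁₃ = 0.312 m, r₁₄ = 1.50 m, r₂₃ = 1.78 m, r₂₄ = 1.02 m, r₃₄ = 1.69 m.
Summing all 6 pair terms gives U = 3.58 J.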